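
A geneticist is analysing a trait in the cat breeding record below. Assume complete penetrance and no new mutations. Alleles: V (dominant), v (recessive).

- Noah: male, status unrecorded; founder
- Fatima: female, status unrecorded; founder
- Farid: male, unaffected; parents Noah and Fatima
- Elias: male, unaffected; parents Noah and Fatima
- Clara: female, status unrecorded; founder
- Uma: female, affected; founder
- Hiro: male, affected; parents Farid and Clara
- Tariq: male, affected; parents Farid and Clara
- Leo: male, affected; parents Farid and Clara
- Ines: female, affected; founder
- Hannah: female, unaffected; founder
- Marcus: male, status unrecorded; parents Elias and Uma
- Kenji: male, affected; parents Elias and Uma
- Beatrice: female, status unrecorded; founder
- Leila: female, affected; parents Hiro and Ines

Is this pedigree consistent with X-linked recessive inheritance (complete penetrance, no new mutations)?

A consistent assignment under X-linked recessive exists: Noah X^V Y, Fatima X^V X^V, Farid X^V Y, Elias X^V Y, Clara X^V X^v, Uma X^v X^v, Hiro X^v Y, Tariq X^v Y, Leo X^v Y, Ines X^v X^v, Hannah X^V X^V, Marcus X^v Y, Kenji X^v Y, Beatrice X^V X^V, Leila X^v X^v.
In this assignment every recorded phenotype matches its genotype and every non-founder's genotype is obtainable from its parents' genotypes, so the pedigree is consistent.

Yes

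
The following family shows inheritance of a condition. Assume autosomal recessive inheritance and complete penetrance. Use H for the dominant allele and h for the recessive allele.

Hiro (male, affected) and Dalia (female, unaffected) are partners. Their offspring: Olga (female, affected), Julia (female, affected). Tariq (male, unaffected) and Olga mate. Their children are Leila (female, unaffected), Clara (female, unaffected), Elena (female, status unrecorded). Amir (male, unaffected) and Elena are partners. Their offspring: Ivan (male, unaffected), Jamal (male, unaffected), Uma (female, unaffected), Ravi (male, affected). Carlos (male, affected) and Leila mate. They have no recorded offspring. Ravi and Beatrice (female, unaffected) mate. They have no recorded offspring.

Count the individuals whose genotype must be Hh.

Obligate heterozygotes: Dalia is unaffected so carries H and passed h to Olga (hh), so Dalia is Hh; Leila is unaffected so carries H and received h from Olga (hh), so Leila is Hh; Clara is unaffected so carries H and received h from Olga (hh), so Clara is Hh; Amir is unaffected so carries H and passed h to Ravi (hh), so Amir is Hh.
Every other individual is either homozygous by phenotype or has at least one consistent homozygous assignment, so the count is 4.

4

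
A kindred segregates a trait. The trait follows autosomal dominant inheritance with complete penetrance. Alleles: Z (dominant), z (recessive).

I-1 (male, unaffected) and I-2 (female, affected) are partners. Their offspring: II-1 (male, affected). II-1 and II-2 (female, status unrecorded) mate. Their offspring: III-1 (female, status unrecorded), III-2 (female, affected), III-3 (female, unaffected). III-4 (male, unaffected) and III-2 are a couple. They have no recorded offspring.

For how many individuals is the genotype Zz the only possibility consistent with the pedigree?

Obligate heterozygotes: II-1 is affected so carries Z and received z from I-1 (zz), so II-1 is Zz.
Every other individual is either homozygous by phenotype or has at least one consistent homozygous assignment, so the count is 1.

1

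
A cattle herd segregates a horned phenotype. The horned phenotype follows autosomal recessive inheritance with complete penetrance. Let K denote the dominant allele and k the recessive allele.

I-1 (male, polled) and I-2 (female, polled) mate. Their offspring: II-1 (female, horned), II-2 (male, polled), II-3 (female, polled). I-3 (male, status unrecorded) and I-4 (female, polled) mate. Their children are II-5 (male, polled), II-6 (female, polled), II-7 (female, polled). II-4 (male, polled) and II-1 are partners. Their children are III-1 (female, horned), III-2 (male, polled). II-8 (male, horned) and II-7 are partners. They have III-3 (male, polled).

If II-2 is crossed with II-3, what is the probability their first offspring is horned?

1/9

I-1 is polled so carries K and passed k to II-1 (kk), so I-1 is Kk.
I-2 is polled so carries K and passed k to II-1 (kk), so I-2 is Kk.
II-2 is a polled offspring of I-1 (Kk) × I-2 (Kk), whose cross gives 1/4 KK : 1/2 Kk : 1/4 kk; conditioning on being polled, II-2 is KK with probability 1/3, Kk with probability 2/3.
II-3 is a polled offspring of I-1 (Kk) × I-2 (Kk), whose cross gives 1/4 KK : 1/2 Kk : 1/4 kk; conditioning on being polled, II-3 is KK with probability 1/3, Kk with probability 2/3.
Summing over parental genotype combinations, P(offspring is horned) = 4/9·1/4 = 1/9.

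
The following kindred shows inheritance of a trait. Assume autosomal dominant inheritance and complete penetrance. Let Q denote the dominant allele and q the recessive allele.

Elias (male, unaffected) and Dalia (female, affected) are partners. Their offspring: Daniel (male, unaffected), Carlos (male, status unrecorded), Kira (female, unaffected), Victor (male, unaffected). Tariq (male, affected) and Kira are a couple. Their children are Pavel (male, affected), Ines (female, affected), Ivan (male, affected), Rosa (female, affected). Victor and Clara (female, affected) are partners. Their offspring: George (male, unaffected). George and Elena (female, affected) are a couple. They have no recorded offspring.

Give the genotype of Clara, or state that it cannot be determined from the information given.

Qq

From phenotype alone, Clara is QQ or Qq.
Clara is affected so carries Q and passed q to George (qq), so Clara is Qq.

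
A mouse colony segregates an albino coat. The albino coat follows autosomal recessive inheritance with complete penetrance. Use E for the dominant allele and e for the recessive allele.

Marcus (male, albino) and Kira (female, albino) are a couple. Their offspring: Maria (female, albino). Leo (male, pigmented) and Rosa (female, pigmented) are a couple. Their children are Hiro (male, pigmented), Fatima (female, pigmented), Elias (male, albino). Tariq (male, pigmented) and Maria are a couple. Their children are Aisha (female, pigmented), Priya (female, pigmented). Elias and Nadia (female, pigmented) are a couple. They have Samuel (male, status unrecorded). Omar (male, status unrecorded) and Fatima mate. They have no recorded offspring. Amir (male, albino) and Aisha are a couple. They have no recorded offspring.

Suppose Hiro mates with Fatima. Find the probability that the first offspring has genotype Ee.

4/9

Leo is pigmented so carries E and passed e to Elias (ee), so Leo is Ee.
Rosa is pigmented so carries E and passed e to Elias (ee), so Rosa is Ee.
Hiro is a pigmented offspring of Leo (Ee) × Rosa (Ee), whose cross gives 1/4 EE : 1/2 Ee : 1/4 ee; conditioning on being pigmented, Hiro is EE with probability 1/3, Ee with probability 2/3.
Fatima is a pigmented offspring of Leo (Ee) × Rosa (Ee), whose cross gives 1/4 EE : 1/2 Ee : 1/4 ee; conditioning on being pigmented, Fatima is EE with probability 1/3, Ee with probability 2/3.
Summing over parental genotype combinations, P(offspring has genotype Ee) = 2/9·1/2 + 2/9·1/2 + 4/9·1/2 = 4/9.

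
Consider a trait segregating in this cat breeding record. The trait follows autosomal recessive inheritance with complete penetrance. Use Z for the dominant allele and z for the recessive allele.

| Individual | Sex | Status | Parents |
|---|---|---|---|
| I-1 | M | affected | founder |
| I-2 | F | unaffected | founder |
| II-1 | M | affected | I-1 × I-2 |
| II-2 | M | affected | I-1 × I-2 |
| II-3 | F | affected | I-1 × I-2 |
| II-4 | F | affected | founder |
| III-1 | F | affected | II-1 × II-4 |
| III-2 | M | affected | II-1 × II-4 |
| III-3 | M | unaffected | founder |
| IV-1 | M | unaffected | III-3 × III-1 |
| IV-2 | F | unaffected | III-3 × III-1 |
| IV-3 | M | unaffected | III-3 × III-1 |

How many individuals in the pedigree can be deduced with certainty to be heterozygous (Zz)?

4

Obligate heterozygotes: I-2 is unaffected so carries Z and passed z to II-1 (zz), so I-2 is Zz; IV-1 is unaffected so carries Z and received z from III-1 (zz), so IV-1 is Zz; IV-2 is unaffected so carries Z and received z from III-1 (zz), so IV-2 is Zz; IV-3 is unaffected so carries Z and received z from III-1 (zz), so IV-3 is Zz.
Every other individual is either homozygous by phenotype or has at least one consistent homozygous assignment, so the count is 4.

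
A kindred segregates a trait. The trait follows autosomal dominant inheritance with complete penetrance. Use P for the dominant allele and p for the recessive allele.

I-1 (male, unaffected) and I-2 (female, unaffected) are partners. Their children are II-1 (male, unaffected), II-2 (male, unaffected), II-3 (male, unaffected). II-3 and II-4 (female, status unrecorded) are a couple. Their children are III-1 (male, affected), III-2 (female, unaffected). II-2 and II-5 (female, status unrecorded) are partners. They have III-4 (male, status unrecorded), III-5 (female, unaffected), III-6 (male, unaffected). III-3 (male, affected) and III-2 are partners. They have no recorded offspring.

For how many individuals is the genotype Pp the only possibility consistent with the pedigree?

2

Obligate heterozygotes: II-4 passed P to III-1 (Pp, whose p came from II-3) and passed p to III-2 (pp), so II-4 is Pp; III-1 is affected so carries P and received p from II-3 (pp), so III-1 is Pp.
Every other individual is either homozygous by phenotype or has at least one consistent homozygous assignment, so the count is 2.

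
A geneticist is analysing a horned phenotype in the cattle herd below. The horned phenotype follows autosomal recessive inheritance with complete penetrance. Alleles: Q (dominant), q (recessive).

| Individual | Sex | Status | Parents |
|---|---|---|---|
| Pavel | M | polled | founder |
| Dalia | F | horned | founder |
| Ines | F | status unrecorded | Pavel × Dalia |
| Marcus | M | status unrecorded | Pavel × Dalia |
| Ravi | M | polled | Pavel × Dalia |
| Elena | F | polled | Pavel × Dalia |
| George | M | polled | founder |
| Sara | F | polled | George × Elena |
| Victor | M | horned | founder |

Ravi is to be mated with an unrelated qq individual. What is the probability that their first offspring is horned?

Ravi is polled so carries Q and received q from Dalia (qq), so Ravi is Qq.
The cross gives 1/2 Qq : 1/2 qq, so P(offspring is horned) = 1/2.

1/2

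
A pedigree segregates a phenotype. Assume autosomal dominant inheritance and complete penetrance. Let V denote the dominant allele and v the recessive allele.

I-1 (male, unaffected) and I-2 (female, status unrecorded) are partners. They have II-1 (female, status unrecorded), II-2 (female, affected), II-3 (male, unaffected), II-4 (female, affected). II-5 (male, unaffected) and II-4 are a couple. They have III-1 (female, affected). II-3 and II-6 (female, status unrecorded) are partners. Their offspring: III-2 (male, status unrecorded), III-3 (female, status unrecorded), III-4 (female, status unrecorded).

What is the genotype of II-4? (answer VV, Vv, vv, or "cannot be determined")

From phenotype alone, II-4 is VV or Vv.
II-4 is affected so carries V and received v from I-1 (vv), so II-4 is Vv.

Vv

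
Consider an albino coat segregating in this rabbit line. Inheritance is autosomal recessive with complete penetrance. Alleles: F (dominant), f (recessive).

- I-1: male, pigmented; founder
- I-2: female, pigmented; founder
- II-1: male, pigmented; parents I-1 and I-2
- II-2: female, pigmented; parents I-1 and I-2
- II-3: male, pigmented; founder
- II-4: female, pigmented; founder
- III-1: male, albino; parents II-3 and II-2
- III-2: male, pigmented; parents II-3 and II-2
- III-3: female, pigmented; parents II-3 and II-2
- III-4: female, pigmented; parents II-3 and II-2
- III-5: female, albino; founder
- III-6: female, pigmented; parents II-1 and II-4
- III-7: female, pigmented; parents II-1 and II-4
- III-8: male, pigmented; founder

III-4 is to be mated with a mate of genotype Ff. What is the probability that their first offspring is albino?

1/6

II-3 is pigmented so carries F and passed f to III-1 (ff), so II-3 is Ff.
II-2 is pigmented so carries F and passed f to III-1 (ff), so II-2 is Ff.
III-4 is a pigmented offspring of II-3 (Ff) × II-2 (Ff), whose cross gives 1/4 FF : 1/2 Ff : 1/4 ff; conditioning on being pigmented, III-4 is FF with probability 1/3, Ff with probability 2/3.
Summing over parental genotype combinations, P(offspring is albino) = 2/3·1/4 = 1/6.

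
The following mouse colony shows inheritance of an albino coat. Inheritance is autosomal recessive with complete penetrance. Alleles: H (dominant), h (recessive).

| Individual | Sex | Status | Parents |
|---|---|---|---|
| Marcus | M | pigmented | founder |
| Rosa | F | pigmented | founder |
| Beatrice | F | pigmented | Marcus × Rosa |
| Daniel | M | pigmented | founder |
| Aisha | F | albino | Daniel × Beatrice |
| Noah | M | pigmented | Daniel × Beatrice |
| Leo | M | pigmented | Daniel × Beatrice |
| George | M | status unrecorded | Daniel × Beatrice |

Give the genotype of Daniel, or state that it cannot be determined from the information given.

Hh

From phenotype alone, Daniel is HH or Hh.
Daniel is pigmented so carries H and passed h to Aisha (hh), so Daniel is Hh.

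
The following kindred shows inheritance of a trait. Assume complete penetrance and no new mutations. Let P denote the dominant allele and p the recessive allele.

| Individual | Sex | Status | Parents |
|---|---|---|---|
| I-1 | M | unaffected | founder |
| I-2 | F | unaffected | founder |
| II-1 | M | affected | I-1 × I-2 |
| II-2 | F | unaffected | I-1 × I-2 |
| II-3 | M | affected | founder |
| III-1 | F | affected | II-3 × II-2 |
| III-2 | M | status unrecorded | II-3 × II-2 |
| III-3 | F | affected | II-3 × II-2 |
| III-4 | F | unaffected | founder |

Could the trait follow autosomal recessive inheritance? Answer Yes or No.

Yes

A consistent assignment under autosomal recessive exists: I-1 Pp, I-2 Pp, II-1 pp, II-2 Pp, II-3 pp, III-1 pp, III-2 Pp, III-3 pp, III-4 PP.
In this assignment every recorded phenotype matches its genotype and every non-founder's genotype is obtainable from its parents' genotypes, so the pedigree is consistent.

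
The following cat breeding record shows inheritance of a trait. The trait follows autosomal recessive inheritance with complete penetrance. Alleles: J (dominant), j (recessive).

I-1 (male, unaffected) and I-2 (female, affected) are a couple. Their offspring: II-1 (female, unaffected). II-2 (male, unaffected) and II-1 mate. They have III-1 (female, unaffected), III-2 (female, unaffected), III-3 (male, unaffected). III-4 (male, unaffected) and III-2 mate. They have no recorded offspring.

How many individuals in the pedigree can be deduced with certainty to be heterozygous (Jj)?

Obligate heterozygotes: II-1 is unaffected so carries J and received j from I-2 (jj), so II-1 is Jj.
Every other individual is either homozygous by phenotype or has at least one consistent homozygous assignment, so the count is 1.

1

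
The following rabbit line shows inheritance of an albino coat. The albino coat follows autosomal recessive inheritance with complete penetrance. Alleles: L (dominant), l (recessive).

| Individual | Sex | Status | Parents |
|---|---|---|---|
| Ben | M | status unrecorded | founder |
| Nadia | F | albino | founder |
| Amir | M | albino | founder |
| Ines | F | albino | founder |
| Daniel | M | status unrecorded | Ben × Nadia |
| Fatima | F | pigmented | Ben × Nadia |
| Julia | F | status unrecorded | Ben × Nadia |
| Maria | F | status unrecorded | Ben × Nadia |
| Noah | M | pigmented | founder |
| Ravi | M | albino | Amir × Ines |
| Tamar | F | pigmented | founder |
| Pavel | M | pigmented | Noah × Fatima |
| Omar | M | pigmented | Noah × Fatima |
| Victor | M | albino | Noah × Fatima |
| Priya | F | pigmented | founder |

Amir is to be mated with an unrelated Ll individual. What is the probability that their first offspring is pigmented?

1/2

Amir is albino, so Amir is ll.
The cross gives 1/2 Ll : 1/2 ll, so P(offspring is pigmented) = 1/2.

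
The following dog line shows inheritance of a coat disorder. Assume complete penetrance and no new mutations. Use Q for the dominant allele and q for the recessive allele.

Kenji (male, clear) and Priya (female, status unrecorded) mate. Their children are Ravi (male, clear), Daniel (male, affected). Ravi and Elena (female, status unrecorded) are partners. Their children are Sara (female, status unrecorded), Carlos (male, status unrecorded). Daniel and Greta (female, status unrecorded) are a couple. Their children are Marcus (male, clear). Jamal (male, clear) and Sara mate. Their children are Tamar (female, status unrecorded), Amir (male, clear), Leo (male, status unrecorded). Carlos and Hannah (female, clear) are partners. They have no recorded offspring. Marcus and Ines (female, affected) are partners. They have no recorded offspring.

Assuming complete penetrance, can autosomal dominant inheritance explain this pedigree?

A consistent assignment under autosomal dominant exists: Kenji qq, Priya Qq, Ravi qq, Daniel Qq, Elena QQ, Greta Qq, Sara Qq, Carlos Qq, Jamal qq, Hannah qq, Marcus qq, Ines QQ, Tamar Qq, Amir qq, Leo Qq.
In this assignment every recorded phenotype matches its genotype and every non-founder's genotype is obtainable from its parents' genotypes, so the pedigree is consistent.

Yes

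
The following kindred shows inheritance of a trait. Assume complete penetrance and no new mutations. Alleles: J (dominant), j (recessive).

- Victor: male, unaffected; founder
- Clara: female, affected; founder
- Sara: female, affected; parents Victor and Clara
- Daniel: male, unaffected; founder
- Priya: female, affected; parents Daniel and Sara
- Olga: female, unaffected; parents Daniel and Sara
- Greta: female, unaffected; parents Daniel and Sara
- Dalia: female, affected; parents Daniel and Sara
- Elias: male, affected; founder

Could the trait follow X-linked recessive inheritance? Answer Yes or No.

Under X-linked recessive, Sara (affected, female) cannot arise from Victor (unaffected) × Clara (affected).

No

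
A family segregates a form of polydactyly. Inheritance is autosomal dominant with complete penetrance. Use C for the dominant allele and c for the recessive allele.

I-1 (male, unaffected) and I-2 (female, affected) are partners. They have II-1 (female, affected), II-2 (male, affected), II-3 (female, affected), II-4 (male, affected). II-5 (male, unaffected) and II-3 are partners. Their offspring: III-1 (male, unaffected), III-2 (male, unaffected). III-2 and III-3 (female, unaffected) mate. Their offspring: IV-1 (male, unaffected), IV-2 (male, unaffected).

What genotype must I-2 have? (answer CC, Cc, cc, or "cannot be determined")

cannot be determined

I-2's phenotype allows CC or Cc, and no parent or child forces a single allele at both positions; consistent genotype assignments exist with I-2 as CC or Cc.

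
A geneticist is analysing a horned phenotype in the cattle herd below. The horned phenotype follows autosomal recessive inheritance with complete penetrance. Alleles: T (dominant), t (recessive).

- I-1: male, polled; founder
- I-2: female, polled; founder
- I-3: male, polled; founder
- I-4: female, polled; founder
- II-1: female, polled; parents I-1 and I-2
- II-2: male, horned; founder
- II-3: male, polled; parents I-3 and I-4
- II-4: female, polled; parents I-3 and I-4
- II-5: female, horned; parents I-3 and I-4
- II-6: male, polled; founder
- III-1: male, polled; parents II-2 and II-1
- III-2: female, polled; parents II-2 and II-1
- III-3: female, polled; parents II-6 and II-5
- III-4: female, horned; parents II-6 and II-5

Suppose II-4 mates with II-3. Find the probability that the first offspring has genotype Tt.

4/9

I-3 is polled so carries T and passed t to II-5 (tt), so I-3 is Tt.
I-4 is polled so carries T and passed t to II-5 (tt), so I-4 is Tt.
II-4 is a polled offspring of I-3 (Tt) × I-4 (Tt), whose cross gives 1/4 TT : 1/2 Tt : 1/4 tt; conditioning on being polled, II-4 is TT with probability 1/3, Tt with probability 2/3.
II-3 is a polled offspring of I-3 (Tt) × I-4 (Tt), whose cross gives 1/4 TT : 1/2 Tt : 1/4 tt; conditioning on being polled, II-3 is TT with probability 1/3, Tt with probability 2/3.
Summing over parental genotype combinations, P(offspring has genotype Tt) = 2/9·1/2 + 2/9·1/2 + 4/9·1/2 = 4/9.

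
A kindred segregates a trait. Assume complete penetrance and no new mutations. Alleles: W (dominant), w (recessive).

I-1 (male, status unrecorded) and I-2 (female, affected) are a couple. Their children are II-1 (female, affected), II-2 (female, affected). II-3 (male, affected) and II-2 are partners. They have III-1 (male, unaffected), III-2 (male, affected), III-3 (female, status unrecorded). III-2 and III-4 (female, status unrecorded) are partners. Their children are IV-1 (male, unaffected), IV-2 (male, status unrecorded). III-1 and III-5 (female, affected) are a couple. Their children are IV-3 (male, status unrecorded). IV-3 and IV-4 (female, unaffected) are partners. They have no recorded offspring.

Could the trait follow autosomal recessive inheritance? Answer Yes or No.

No

Under autosomal recessive, III-1 (unaffected, male) cannot arise from II-3 (affected) × II-2 (affected).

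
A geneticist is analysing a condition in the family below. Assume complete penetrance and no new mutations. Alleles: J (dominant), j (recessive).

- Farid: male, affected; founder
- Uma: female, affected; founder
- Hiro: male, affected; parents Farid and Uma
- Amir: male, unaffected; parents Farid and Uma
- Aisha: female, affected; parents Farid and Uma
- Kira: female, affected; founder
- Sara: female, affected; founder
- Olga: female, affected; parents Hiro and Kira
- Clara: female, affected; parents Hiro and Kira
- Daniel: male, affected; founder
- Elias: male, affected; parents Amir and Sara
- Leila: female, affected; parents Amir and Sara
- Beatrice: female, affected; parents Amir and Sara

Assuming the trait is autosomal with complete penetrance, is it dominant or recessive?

Farid and Uma are both affected yet have an unaffected child Amir. Under a recessive model two affected parents are homozygous and every child would be affected, so the trait cannot be recessive.

dominant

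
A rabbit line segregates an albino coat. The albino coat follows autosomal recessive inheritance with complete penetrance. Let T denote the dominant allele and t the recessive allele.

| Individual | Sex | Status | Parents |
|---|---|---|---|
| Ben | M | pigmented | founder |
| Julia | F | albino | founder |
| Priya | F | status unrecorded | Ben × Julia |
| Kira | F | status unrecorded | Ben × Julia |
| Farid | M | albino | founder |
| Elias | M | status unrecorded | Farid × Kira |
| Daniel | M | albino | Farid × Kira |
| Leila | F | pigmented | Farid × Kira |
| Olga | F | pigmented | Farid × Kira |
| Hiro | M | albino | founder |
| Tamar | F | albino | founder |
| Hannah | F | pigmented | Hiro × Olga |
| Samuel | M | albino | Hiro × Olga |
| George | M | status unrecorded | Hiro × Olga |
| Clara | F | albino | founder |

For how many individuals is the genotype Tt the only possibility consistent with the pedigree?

Obligate heterozygotes: Kira passed T to Leila (Tt, whose t came from Farid) and received t from Julia (tt), so Kira is Tt; Leila is pigmented so carries T and received t from Farid (tt), so Leila is Tt; Olga is pigmented so carries T and received t from Farid (tt), so Olga is Tt; Hannah is pigmented so carries T and received t from Hiro (tt), so Hannah is Tt.
Every other individual is either homozygous by phenotype or has at least one consistent homozygous assignment, so the count is 4.

4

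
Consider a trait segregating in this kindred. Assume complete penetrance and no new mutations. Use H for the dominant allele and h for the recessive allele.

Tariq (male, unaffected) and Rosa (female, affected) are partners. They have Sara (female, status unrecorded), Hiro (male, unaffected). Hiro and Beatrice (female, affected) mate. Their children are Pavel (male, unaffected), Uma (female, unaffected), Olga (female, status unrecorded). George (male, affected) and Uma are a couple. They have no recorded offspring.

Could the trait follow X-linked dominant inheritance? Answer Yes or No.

Yes

A consistent assignment under X-linked dominant exists: Tariq X^h Y, Rosa X^H X^h, Sara X^H X^h, Hiro X^h Y, Beatrice X^H X^h, Pavel X^h Y, Uma X^h X^h, Olga X^H X^h, George X^H Y.
In this assignment every recorded phenotype matches its genotype and every non-founder's genotype is obtainable from its parents' genotypes, so the pedigree is consistent.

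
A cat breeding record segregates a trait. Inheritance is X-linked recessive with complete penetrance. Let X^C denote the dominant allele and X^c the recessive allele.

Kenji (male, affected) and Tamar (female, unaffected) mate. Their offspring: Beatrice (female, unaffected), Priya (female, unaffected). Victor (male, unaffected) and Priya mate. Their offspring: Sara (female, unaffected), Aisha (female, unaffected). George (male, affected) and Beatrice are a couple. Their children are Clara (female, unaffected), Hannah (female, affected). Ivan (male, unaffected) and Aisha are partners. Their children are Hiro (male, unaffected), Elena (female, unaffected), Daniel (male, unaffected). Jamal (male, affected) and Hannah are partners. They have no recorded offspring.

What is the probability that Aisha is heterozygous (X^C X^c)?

1/5

Victor is unaffected, so Victor is X^C Y.
Priya is unaffected so carries C and received c from Kenji (X^c Y), so Priya is X^C X^c.
Their cross gives offspring ratios 1/2 X^C X^C : 1/2 X^C X^c. Conditioning on Aisha being unaffected, P(X^C X^c) = 1/2 / 1 = 1/2 before taking Aisha's own offspring into account.
Ivan is unaffected, so Ivan is X^C Y.
Now use Aisha's offspring. Probability of each recorded status — unaffected son Hiro: 1/2 if Aisha is X^C X^c, 1 if X^C X^C; unaffected son Daniel: 1/2 if Aisha is X^C X^c, 1 if X^C X^C. (Elena: equally likely either way, so uninformative.)
Bayes: P(X^C X^c) = 1/2·1/4 / (1/2·1/4 + 1/2·1) = 1/5.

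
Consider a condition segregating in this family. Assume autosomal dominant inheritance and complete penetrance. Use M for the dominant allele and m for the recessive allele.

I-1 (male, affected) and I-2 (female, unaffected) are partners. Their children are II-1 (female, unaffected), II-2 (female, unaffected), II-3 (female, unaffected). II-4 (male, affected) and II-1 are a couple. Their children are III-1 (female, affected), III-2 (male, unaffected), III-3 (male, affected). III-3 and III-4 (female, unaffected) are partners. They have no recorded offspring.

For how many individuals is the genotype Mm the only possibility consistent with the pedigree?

Obligate heterozygotes: I-1 is affected so carries M and passed m to II-1 (mm), so I-1 is Mm; II-4 is affected so carries M and passed m to III-2 (mm), so II-4 is Mm; III-1 is affected so carries M and received m from II-1 (mm), so III-1 is Mm; III-3 is affected so carries M and received m from II-1 (mm), so III-3 is Mm.
Every other individual is either homozygous by phenotype or has at least one consistent homozygous assignment, so the count is 4.

4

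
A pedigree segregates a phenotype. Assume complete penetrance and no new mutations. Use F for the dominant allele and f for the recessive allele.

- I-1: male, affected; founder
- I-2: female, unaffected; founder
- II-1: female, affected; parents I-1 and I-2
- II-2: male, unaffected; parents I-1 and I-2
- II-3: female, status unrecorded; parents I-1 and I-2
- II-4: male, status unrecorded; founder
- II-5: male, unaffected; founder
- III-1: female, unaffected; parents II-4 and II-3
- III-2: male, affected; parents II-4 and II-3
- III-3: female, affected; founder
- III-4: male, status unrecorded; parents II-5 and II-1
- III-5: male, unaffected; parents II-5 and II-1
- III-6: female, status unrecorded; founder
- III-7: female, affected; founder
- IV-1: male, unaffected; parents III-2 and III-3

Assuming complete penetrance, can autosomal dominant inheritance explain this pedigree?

Yes

A consistent assignment under autosomal dominant exists: I-1 Ff, I-2 ff, II-1 Ff, II-2 ff, II-3 Ff, II-4 Ff, II-5 ff, III-1 ff, III-2 Ff, III-3 Ff, III-4 Ff, III-5 ff, III-6 FF, III-7 FF, IV-1 ff.
In this assignment every recorded phenotype matches its genotype and every non-founder's genotype is obtainable from its parents' genotypes, so the pedigree is consistent.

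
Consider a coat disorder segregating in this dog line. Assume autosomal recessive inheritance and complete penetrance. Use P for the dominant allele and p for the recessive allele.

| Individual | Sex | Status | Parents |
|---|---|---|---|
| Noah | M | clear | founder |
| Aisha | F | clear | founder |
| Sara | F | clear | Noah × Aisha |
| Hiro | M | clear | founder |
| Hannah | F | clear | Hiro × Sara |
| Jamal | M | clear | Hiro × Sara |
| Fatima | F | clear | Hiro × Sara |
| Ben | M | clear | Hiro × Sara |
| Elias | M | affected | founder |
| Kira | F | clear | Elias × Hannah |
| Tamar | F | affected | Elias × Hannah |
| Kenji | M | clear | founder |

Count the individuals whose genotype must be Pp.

2

Obligate heterozygotes: Hannah is clear so carries P and passed p to Tamar (pp), so Hannah is Pp; Kira is clear so carries P and received p from Elias (pp), so Kira is Pp.
Every other individual is either homozygous by phenotype or has at least one consistent homozygous assignment, so the count is 2.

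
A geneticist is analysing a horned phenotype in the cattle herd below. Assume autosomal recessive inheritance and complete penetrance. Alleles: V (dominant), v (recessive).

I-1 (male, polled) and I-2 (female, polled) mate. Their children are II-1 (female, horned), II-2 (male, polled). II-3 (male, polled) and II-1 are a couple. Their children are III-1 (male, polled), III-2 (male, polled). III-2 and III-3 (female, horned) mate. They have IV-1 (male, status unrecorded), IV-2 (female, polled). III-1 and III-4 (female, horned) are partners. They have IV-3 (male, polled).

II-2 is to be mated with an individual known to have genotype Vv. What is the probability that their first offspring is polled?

I-1 is polled so carries V and passed v to II-1 (vv), so I-1 is Vv.
I-2 is polled so carries V and passed v to II-1 (vv), so I-2 is Vv.
II-2 is a polled offspring of I-1 (Vv) × I-2 (Vv), whose cross gives 1/4 VV : 1/2 Vv : 1/4 vv; conditioning on being polled, II-2 is VV with probability 1/3, Vv with probability 2/3.
Summing over parental genotype combinations, P(offspring is polled) = 1/3·1 + 2/3·3/4 = 5/6.

5/6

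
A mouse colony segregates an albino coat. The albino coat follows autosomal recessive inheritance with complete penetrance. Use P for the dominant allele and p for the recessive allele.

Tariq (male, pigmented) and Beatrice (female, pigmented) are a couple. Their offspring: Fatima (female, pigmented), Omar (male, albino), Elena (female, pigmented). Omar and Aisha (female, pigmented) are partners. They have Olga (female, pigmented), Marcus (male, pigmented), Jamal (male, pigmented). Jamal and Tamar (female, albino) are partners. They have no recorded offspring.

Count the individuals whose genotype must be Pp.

5

Obligate heterozygotes: Tariq is pigmented so carries P and passed p to Omar (pp), so Tariq is Pp; Beatrice is pigmented so carries P and passed p to Omar (pp), so Beatrice is Pp; Olga is pigmented so carries P and received p from Omar (pp), so Olga is Pp; Marcus is pigmented so carries P and received p from Omar (pp), so Marcus is Pp; Jamal is pigmented so carries P and received p from Omar (pp), so Jamal is Pp.
Every other individual is either homozygous by phenotype or has at least one consistent homozygous assignment, so the count is 5.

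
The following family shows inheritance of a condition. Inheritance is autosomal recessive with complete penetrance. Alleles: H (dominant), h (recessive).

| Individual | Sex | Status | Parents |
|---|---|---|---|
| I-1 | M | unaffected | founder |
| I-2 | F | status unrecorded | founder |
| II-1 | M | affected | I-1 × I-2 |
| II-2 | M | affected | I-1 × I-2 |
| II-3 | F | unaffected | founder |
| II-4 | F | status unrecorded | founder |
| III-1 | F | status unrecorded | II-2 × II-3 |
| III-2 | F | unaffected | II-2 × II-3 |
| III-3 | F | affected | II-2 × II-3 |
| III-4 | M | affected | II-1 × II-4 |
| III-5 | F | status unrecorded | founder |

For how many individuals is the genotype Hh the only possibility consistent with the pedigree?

3

Obligate heterozygotes: I-1 is unaffected so carries H and passed h to II-1 (hh), so I-1 is Hh; II-3 is unaffected so carries H and passed h to III-3 (hh), so II-3 is Hh; III-2 is unaffected so carries H and received h from II-2 (hh), so III-2 is Hh.
Every other individual is either homozygous by phenotype or has at least one consistent homozygous assignment, so the count is 3.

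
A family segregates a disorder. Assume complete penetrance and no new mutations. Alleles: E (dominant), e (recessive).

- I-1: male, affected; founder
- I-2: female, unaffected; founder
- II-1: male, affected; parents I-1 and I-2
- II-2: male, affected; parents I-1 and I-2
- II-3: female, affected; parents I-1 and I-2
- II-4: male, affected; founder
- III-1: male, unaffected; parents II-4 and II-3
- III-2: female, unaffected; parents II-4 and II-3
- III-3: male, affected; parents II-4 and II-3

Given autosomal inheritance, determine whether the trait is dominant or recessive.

II-4 and II-3 are both affected yet have an unaffected child III-1. Under a recessive model two affected parents are homozygous and every child would be affected, so the trait cannot be recessive.

dominant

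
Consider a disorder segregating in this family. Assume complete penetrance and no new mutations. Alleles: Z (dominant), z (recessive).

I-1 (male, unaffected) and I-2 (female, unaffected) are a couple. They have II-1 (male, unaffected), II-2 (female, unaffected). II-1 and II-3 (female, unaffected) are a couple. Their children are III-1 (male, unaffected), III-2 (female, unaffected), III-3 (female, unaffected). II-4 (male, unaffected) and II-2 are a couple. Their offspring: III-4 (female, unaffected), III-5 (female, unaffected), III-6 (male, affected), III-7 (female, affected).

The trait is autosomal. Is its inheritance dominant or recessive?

II-4 and II-2 are both unaffected yet have an affected child III-6. Under dominance, an affected child requires at least one affected parent, so the trait cannot be dominant.

recessive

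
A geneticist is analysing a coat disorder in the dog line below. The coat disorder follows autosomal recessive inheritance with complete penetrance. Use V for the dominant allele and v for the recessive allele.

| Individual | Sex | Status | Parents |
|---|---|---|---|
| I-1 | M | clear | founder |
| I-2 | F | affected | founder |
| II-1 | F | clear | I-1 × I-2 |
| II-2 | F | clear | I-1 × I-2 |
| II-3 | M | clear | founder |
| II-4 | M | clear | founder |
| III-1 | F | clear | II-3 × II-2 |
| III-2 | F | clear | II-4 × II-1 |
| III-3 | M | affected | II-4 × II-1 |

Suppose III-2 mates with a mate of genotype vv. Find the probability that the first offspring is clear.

2/3

II-4 is clear so carries V and passed v to III-3 (vv), so II-4 is Vv.
II-1 is clear so carries V and received v from I-2 (vv), so II-1 is Vv.
III-2 is a clear offspring of II-4 (Vv) × II-1 (Vv), whose cross gives 1/4 VV : 1/2 Vv : 1/4 vv; conditioning on being clear, III-2 is VV with probability 1/3, Vv with probability 2/3.
Summing over parental genotype combinations, P(offspring is clear) = 1/3·1 + 2/3·1/2 = 2/3.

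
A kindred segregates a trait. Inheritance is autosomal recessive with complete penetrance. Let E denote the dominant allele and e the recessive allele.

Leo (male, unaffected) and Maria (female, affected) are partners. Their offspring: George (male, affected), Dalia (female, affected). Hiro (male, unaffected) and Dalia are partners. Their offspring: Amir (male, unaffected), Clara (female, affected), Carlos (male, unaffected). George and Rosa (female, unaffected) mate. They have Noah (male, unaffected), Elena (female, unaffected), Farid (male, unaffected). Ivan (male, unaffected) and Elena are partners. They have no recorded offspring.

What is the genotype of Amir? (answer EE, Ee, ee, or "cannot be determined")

From phenotype alone, Amir is EE or Ee.
Amir is unaffected so carries E and received e from Dalia (ee), so Amir is Ee.

Ee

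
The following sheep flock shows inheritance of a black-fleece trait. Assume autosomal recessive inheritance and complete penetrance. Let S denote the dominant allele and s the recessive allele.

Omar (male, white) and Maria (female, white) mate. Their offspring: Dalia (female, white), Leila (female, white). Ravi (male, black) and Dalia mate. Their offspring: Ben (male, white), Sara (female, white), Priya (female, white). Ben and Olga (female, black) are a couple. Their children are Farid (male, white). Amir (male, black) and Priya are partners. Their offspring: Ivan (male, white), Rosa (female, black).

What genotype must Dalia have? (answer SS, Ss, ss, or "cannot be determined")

Dalia's phenotype allows SS or Ss, and no parent or child forces a single allele at both positions; consistent genotype assignments exist with Dalia as SS or Ss.

cannot be determined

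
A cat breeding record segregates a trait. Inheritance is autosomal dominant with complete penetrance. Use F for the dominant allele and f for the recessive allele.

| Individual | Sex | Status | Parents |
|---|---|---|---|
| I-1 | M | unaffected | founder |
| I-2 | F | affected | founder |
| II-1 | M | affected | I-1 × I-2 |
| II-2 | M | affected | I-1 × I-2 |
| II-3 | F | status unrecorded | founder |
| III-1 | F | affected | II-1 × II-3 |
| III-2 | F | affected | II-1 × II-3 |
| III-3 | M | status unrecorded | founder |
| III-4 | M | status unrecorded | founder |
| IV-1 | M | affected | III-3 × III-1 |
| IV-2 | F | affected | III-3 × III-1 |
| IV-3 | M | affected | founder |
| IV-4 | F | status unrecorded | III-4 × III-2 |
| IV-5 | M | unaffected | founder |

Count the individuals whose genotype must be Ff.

2

Obligate heterozygotes: II-1 is affected so carries F and received f from I-1 (ff), so II-1 is Ff; II-2 is affected so carries F and received f from I-1 (ff), so II-2 is Ff.
Every other individual is either homozygous by phenotype or has at least one consistent homozygous assignment, so the count is 2.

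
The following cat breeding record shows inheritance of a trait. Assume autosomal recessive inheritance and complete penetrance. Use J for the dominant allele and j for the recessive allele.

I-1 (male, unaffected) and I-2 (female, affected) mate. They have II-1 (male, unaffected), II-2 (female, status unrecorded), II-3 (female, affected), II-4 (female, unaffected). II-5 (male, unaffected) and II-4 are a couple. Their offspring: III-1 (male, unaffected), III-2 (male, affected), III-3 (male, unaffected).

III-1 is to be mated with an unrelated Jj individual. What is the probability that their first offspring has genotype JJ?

II-5 is unaffected so carries J and passed j to III-2 (jj), so II-5 is Jj.
II-4 is unaffected so carries J and received j from I-2 (jj), so II-4 is Jj.
III-1 is an unaffected offspring of II-5 (Jj) × II-4 (Jj), whose cross gives 1/4 JJ : 1/2 Jj : 1/4 jj; conditioning on being unaffected, III-1 is JJ with probability 1/3, Jj with probability 2/3.
Summing over parental genotype combinations, P(offspring has genotype JJ) = 1/3·1/2 + 2/3·1/4 = 1/3.

1/3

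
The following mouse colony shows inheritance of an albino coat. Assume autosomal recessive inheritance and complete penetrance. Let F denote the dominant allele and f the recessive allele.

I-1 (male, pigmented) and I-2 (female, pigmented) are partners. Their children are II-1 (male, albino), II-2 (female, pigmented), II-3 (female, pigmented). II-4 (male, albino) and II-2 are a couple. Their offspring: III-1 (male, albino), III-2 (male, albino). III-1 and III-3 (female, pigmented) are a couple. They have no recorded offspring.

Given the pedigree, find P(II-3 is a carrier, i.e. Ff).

I-1 is pigmented so carries F and passed f to II-1 (ff), so I-1 is Ff.
I-2 is pigmented so carries F and passed f to II-1 (ff), so I-2 is Ff.
Their cross gives offspring ratios 1/4 FF : 1/2 Ff : 1/4 ff. Conditioning on II-3 being pigmented, P(Ff) = 1/2 / 3/4 = 2/3.

2/3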